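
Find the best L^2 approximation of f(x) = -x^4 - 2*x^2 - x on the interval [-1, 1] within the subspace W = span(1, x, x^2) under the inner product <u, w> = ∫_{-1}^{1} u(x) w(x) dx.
g(x) = -20*x^2/7 - x + 3/35

The best approximation g ∈ W is the orthogonal projection of f onto W. Writing g = a_0 + a_1 x + a_2 x^2, the coefficients solve the normal equations G · a = b where
  G_{ij} = <φ_i, φ_j> and b_i = <f, φ_i>, with φ_0 = 1, φ_1 = x, φ_2 = x^2.
G =
  [2, 0, 2/3]
  [0, 2/3, 0]
  [2/3, 0, 2/5],
b = (-26/15, -2/3, -38/35).
Solving gives a_0 = 3/35, a_1 = -1, a_2 = -20/7, so
  g(x) = -20*x^2/7 - x + 3/35.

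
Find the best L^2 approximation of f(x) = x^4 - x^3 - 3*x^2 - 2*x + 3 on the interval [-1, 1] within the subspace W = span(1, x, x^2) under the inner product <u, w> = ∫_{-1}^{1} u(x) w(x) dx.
g(x) = -15*x^2/7 - 13*x/5 + 102/35

The best approximation g ∈ W is the orthogonal projection of f onto W. Writing g = a_0 + a_1 x + a_2 x^2, the coefficients solve the normal equations G · a = b where
  G_{ij} = <φ_i, φ_j> and b_i = <f, φ_i>, with φ_0 = 1, φ_1 = x, φ_2 = x^2.
G =
  [2, 0, 2/3]
  [0, 2/3, 0]
  [2/3, 0, 2/5],
b = (22/5, -26/15, 38/35).
Solving gives a_0 = 102/35, a_1 = -13/5, a_2 = -15/7, so
  g(x) = -15*x^2/7 - 13*x/5 + 102/35.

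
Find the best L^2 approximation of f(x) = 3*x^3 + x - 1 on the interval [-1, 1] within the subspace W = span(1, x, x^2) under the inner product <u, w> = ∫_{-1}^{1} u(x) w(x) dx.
g(x) = 14*x/5 - 1

The best approximation g ∈ W is the orthogonal projection of f onto W. Writing g = a_0 + a_1 x + a_2 x^2, the coefficients solve the normal equations G · a = b where
  G_{ij} = <φ_i, φ_j> and b_i = <f, φ_i>, with φ_0 = 1, φ_1 = x, φ_2 = x^2.
G =
  [2, 0, 2/3]
  [0, 2/3, 0]
  [2/3, 0, 2/5],
b = (-2, 28/15, -2/3).
Solving gives a_0 = -1, a_1 = 14/5, a_2 = 0, so
  g(x) = 14*x/5 - 1.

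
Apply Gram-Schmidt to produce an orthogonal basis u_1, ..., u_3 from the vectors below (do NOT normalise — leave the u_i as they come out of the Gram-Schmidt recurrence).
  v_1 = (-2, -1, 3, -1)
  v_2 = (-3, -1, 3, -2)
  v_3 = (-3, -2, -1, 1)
Orthogonal basis:
  u_1 = (-2, -1, 3, -1)
  u_2 = (-3/5, 1/5, -3/5, -4/5)
  u_3 = (-41/21, -40/21, -9/7, 41/21)

Apply the Gram-Schmidt recurrence
  u_1 = v_1
  u_i = v_i − Σ_{j<i} ((v_i · u_j) / (u_j · u_j)) · u_j.

Step by step this gives:
  u_1 = (-2, -1, 3, -1)
  u_2 = (-3/5, 1/5, -3/5, -4/5)
  u_3 = (-41/21, -40/21, -9/7, 41/21)

Orthogonality check:
  u_2 · u_1 = 0 (should be 0)
  u_3 · u_1 = 0 (should be 0)
  u_3 · u_2 = 0 (should be 0)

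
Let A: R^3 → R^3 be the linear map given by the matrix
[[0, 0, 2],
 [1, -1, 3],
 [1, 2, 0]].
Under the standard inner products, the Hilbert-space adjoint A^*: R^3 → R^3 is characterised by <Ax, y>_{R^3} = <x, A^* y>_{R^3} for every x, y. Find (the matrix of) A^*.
A^* = A^T =
[[0, 1, 1],
 [0, -1, 2],
 [2, 3, 0]]

For real matrices with standard dot products, the defining identity <Ax, y> = <x, A^* y> gives (Ax)^T y = x^T (A^*) y, i.e. x^T A^T y = x^T (A^*) y. Since this holds for all x, y, we must have A^* = A^T. Therefore
A^* =
[[0, 1, 1],
 [0, -1, 2],
 [2, 3, 0]].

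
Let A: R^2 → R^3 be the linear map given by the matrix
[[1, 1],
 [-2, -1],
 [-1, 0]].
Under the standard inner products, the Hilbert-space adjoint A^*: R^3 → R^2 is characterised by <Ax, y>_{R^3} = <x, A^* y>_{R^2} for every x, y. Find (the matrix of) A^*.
A^* = A^T =
[[1, -2, -1],
 [1, -1, 0]]

For real matrices with standard dot products, the defining identity <Ax, y> = <x, A^* y> gives (Ax)^T y = x^T (A^*) y, i.e. x^T A^T y = x^T (A^*) y. Since this holds for all x, y, we must have A^* = A^T. Therefore
A^* =
[[1, -2, -1],
 [1, -1, 0]].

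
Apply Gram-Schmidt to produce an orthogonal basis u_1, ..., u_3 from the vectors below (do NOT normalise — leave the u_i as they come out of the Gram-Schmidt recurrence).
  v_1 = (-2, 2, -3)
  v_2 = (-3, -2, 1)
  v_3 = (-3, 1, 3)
Orthogonal basis:
  u_1 = (-2, 2, -3)
  u_2 = (-53/17, -32/17, 14/17)
  u_3 = (-212/237, 583/237, 530/237)

Apply the Gram-Schmidt recurrence
  u_1 = v_1
  u_i = v_i − Σ_{j<i} ((v_i · u_j) / (u_j · u_j)) · u_j.

Step by step this gives:
  u_1 = (-2, 2, -3)
  u_2 = (-53/17, -32/17, 14/17)
  u_3 = (-212/237, 583/237, 530/237)

Orthogonality check:
  u_2 · u_1 = 0 (should be 0)
  u_3 · u_1 = 0 (should be 0)
  u_3 · u_2 = 0 (should be 0)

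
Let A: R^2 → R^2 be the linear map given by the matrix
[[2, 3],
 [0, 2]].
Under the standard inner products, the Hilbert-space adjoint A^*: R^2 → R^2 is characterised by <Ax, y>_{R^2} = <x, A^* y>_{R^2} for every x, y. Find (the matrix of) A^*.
A^* = A^T =
[[2, 0],
 [3, 2]]

For real matrices with standard dot products, the defining identity <Ax, y> = <x, A^* y> gives (Ax)^T y = x^T (A^*) y, i.e. x^T A^T y = x^T (A^*) y. Since this holds for all x, y, we must have A^* = A^T. Therefore
A^* =
[[2, 0],
 [3, 2]].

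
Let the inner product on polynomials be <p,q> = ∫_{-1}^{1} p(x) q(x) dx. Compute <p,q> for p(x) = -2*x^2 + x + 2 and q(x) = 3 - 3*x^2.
<p,q> = 32/5

Expand the product: p(x)·q(x) = 6*x^4 - 3*x^3 - 12*x^2 + 3*x + 6.
∫_{-1}^{1} of each monomial x^k gives [2/(k+1) if k even, 0 if k odd]. Integrating term-by-term (or equivalently evaluating the antiderivative F(x) = 6*x^5/5 - 3*x^4/4 - 4*x^3 + 3*x^2/2 + 6*x at the endpoints):
  F(1) − F(−1) = 79/20 − (-49/20) = 32/5.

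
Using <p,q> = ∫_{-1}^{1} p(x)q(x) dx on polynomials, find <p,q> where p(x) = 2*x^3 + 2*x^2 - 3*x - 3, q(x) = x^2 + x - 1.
<p,q> = 34/15

Expand the product: p(x)·q(x) = 2*x^5 + 4*x^4 - 3*x^3 - 8*x^2 + 3.
∫_{-1}^{1} of each monomial x^k gives [2/(k+1) if k even, 0 if k odd]. Integrating term-by-term (or equivalently evaluating the antiderivative F(x) = x^6/3 + 4*x^5/5 - 3*x^4/4 - 8*x^3/3 + 3*x at the endpoints):
  F(1) − F(−1) = 43/60 − (-31/20) = 34/15.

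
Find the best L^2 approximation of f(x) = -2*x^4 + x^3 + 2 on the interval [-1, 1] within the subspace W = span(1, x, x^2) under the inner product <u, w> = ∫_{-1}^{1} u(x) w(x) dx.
g(x) = -12*x^2/7 + 3*x/5 + 76/35

The best approximation g ∈ W is the orthogonal projection of f onto W. Writing g = a_0 + a_1 x + a_2 x^2, the coefficients solve the normal equations G · a = b where
  G_{ij} = <φ_i, φ_j> and b_i = <f, φ_i>, with φ_0 = 1, φ_1 = x, φ_2 = x^2.
G =
  [2, 0, 2/3]
  [0, 2/3, 0]
  [2/3, 0, 2/5],
b = (16/5, 2/5, 16/21).
Solving gives a_0 = 76/35, a_1 = 3/5, a_2 = -12/7, so
  g(x) = -12*x^2/7 + 3*x/5 + 76/35.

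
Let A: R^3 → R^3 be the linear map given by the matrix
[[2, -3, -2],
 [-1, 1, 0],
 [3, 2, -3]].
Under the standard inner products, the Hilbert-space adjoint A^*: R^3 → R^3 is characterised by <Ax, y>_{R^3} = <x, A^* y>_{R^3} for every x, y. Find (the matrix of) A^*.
A^* = A^T =
[[2, -1, 3],
 [-3, 1, 2],
 [-2, 0, -3]]

For real matrices with standard dot products, the defining identity <Ax, y> = <x, A^* y> gives (Ax)^T y = x^T (A^*) y, i.e. x^T A^T y = x^T (A^*) y. Since this holds for all x, y, we must have A^* = A^T. Therefore
A^* =
[[2, -1, 3],
 [-3, 1, 2],
 [-2, 0, -3]].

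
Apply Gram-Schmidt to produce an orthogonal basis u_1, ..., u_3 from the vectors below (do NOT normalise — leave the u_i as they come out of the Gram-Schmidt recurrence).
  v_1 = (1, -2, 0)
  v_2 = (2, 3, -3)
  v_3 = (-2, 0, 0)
Orthogonal basis:
  u_1 = (1, -2, 0)
  u_2 = (14/5, 7/5, -3)
  u_3 = (-36/47, -18/47, -42/47)

Apply the Gram-Schmidt recurrence
  u_1 = v_1
  u_i = v_i − Σ_{j<i} ((v_i · u_j) / (u_j · u_j)) · u_j.

Step by step this gives:
  u_1 = (1, -2, 0)
  u_2 = (14/5, 7/5, -3)
  u_3 = (-36/47, -18/47, -42/47)

Orthogonality check:
  u_2 · u_1 = 0 (should be 0)
  u_3 · u_1 = 0 (should be 0)
  u_3 · u_2 = 0 (should be 0)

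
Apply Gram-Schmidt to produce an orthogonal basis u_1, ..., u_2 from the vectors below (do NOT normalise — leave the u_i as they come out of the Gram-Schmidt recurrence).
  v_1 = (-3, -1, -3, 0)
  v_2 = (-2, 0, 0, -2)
Orthogonal basis:
  u_1 = (-3, -1, -3, 0)
  u_2 = (-20/19, 6/19, 18/19, -2)

Apply the Gram-Schmidt recurrence
  u_1 = v_1
  u_i = v_i − Σ_{j<i} ((v_i · u_j) / (u_j · u_j)) · u_j.

Step by step this gives:
  u_1 = (-3, -1, -3, 0)
  u_2 = (-20/19, 6/19, 18/19, -2)

Orthogonality check:
  u_2 · u_1 = 0 (should be 0)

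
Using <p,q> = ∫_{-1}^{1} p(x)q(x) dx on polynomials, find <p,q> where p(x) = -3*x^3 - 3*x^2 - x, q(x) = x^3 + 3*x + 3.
<p,q> = -90/7

Expand the product: p(x)·q(x) = -3*x^6 - 3*x^5 - 10*x^4 - 18*x^3 - 12*x^2 - 3*x.
∫_{-1}^{1} of each monomial x^k gives [2/(k+1) if k even, 0 if k odd]. Integrating term-by-term (or equivalently evaluating the antiderivative F(x) = -3*x^7/7 - x^6/2 - 2*x^5 - 9*x^4/2 - 4*x^3 - 3*x^2/2 at the endpoints):
  F(1) − F(−1) = -181/14 − (-1/14) = -90/7.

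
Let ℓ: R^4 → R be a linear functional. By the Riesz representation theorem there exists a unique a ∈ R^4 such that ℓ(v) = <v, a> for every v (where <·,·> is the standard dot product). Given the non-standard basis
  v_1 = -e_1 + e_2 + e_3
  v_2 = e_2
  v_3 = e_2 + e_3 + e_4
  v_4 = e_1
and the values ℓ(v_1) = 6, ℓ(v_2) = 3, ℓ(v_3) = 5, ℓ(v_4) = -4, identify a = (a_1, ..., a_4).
a = (-4, 3, -1, 3)

Write a = (a_1, ..., a_4) in the standard basis. For each basis vector v_i, ℓ(v_i) = <v_i, a> is a linear equation in the a_j's. Collect the n equations into a matrix system V a = ℓ, where row i of V is v_i (expressed in the standard basis). Since V is invertible (lower-triangular with 1s on the diagonal, up to permutation), solve by back-substitution:
  V =
[[-1, 1, 1, 0],
 [0, 1, 0, 0],
 [0, 1, 1, 1],
 [1, 0, 0, 0]]
  V a = (6, 3, 5, -4)
Solving gives a = (-4, 3, -1, 3).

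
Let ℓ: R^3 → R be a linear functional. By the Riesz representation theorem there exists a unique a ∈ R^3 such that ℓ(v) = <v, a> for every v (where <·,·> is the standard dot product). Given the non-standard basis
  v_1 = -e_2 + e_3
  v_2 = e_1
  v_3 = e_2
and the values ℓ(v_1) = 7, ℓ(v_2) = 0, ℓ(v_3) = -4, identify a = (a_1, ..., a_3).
a = (0, -4, 3)

Write a = (a_1, ..., a_3) in the standard basis. For each basis vector v_i, ℓ(v_i) = <v_i, a> is a linear equation in the a_j's. Collect the n equations into a matrix system V a = ℓ, where row i of V is v_i (expressed in the standard basis). Since V is invertible (lower-triangular with 1s on the diagonal, up to permutation), solve by back-substitution:
  V =
[[0, -1, 1],
 [1, 0, 0],
 [0, 1, 0]]
  V a = (7, 0, -4)
Solving gives a = (0, -4, 3).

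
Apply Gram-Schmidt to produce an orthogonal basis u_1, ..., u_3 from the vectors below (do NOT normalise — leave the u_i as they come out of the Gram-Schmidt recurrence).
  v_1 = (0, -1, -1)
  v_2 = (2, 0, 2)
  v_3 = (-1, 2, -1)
Orthogonal basis:
  u_1 = (0, -1, -1)
  u_2 = (2, -1, 1)
  u_3 = (2/3, 2/3, -2/3)

Apply the Gram-Schmidt recurrence
  u_1 = v_1
  u_i = v_i − Σ_{j<i} ((v_i · u_j) / (u_j · u_j)) · u_j.

Step by step this gives:
  u_1 = (0, -1, -1)
  u_2 = (2, -1, 1)
  u_3 = (2/3, 2/3, -2/3)

Orthogonality check:
  u_2 · u_1 = 0 (should be 0)
  u_3 · u_1 = 0 (should be 0)
  u_3 · u_2 = 0 (should be 0)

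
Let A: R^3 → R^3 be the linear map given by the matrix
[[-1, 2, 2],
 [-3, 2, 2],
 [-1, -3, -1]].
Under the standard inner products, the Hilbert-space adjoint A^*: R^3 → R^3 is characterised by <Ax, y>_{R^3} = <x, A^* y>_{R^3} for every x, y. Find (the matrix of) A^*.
A^* = A^T =
[[-1, -3, -1],
 [2, 2, -3],
 [2, 2, -1]]

For real matrices with standard dot products, the defining identity <Ax, y> = <x, A^* y> gives (Ax)^T y = x^T (A^*) y, i.e. x^T A^T y = x^T (A^*) y. Since this holds for all x, y, we must have A^* = A^T. Therefore
A^* =
[[-1, -3, -1],
 [2, 2, -3],
 [2, 2, -1]].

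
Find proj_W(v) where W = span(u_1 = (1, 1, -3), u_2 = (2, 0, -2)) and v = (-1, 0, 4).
proj_W(v) = (-3/2, -1, 7/2)

Set up U = [u_1 | ... | u_2] ∈ R^(3×2). The projector onto W = col(U) is P = U (U^T U)^(-1) U^T.
Compute U^T U =
  [11, 8]
  [8, 8],
and U^T v = (-13, -10).
Solve U^T U · c = U^T v for the coefficients: c = (-1, -1/4). The projection is proj_W(v) = U c.
Check: (v - proj_W(v)) · u_1 = 0  (should be 0).
Check: (v - proj_W(v)) · u_2 = 0  (should be 0).
Result: proj_W(v) = (-3/2, -1, 7/2).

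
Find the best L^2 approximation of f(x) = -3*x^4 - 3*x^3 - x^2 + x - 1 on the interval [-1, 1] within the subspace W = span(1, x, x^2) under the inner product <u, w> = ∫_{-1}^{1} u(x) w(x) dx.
g(x) = -25*x^2/7 - 4*x/5 - 26/35

The best approximation g ∈ W is the orthogonal projection of f onto W. Writing g = a_0 + a_1 x + a_2 x^2, the coefficients solve the normal equations G · a = b where
  G_{ij} = <φ_i, φ_j> and b_i = <f, φ_i>, with φ_0 = 1, φ_1 = x, φ_2 = x^2.
G =
  [2, 0, 2/3]
  [0, 2/3, 0]
  [2/3, 0, 2/5],
b = (-58/15, -8/15, -202/105).
Solving gives a_0 = -26/35, a_1 = -4/5, a_2 = -25/7, so
  g(x) = -25*x^2/7 - 4*x/5 - 26/35.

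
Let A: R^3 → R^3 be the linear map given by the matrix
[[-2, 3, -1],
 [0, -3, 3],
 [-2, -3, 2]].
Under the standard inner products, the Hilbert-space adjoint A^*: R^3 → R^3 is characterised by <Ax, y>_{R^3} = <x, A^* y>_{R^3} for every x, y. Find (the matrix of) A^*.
A^* = A^T =
[[-2, 0, -2],
 [3, -3, -3],
 [-1, 3, 2]]

For real matrices with standard dot products, the defining identity <Ax, y> = <x, A^* y> gives (Ax)^T y = x^T (A^*) y, i.e. x^T A^T y = x^T (A^*) y. Since this holds for all x, y, we must have A^* = A^T. Therefore
A^* =
[[-2, 0, -2],
 [3, -3, -3],
 [-1, 3, 2]].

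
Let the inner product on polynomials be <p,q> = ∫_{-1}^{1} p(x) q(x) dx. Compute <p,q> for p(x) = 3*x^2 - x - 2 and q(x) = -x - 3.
<p,q> = 20/3

Expand the product: p(x)·q(x) = -3*x^3 - 8*x^2 + 5*x + 6.
∫_{-1}^{1} of each monomial x^k gives [2/(k+1) if k even, 0 if k odd]. Integrating term-by-term (or equivalently evaluating the antiderivative F(x) = -3*x^4/4 - 8*x^3/3 + 5*x^2/2 + 6*x at the endpoints):
  F(1) − F(−1) = 61/12 − (-19/12) = 20/3.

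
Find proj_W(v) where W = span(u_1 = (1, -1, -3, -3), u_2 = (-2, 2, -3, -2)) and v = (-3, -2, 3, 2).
proj_W(v) = (-127/299, 127/299, 777/299, 733/299)

Set up U = [u_1 | ... | u_2] ∈ R^(4×2). The projector onto W = col(U) is P = U (U^T U)^(-1) U^T.
Compute U^T U =
  [20, 11]
  [11, 21],
and U^T v = (-16, -11).
Solve U^T U · c = U^T v for the coefficients: c = (-215/299, -44/299). The projection is proj_W(v) = U c.
Check: (v - proj_W(v)) · u_1 = 0  (should be 0).
Check: (v - proj_W(v)) · u_2 = 0  (should be 0).
Result: proj_W(v) = (-127/299, 127/299, 777/299, 733/299).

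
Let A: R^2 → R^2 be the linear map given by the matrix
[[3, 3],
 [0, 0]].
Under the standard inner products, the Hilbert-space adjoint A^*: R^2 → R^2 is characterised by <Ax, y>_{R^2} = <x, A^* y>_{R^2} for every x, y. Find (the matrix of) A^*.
A^* = A^T =
[[3, 0],
 [3, 0]]

For real matrices with standard dot products, the defining identity <Ax, y> = <x, A^* y> gives (Ax)^T y = x^T (A^*) y, i.e. x^T A^T y = x^T (A^*) y. Since this holds for all x, y, we must have A^* = A^T. Therefore
A^* =
[[3, 0],
 [3, 0]].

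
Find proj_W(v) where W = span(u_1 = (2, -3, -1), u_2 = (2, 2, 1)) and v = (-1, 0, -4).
proj_W(v) = (-4/3, -4/3, -2/3)

Set up U = [u_1 | ... | u_2] ∈ R^(3×2). The projector onto W = col(U) is P = U (U^T U)^(-1) U^T.
Compute U^T U =
  [14, -3]
  [-3, 9],
and U^T v = (2, -6).
Solve U^T U · c = U^T v for the coefficients: c = (0, -2/3). The projection is proj_W(v) = U c.
Check: (v - proj_W(v)) · u_1 = 0  (should be 0).
Check: (v - proj_W(v)) · u_2 = 0  (should be 0).
Result: proj_W(v) = (-4/3, -4/3, -2/3).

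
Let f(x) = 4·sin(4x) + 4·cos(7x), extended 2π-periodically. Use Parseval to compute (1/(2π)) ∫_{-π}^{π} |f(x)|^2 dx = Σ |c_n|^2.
Σ |c_n|^2 = 16

Expand |f|^2 and use orthogonality of {sin(nx), cos(mx)} on [-π, π]:
  ∫_{-π}^{π} sin(nx)^2 dx = π, ∫ cos(mx)^2 dx = π, and cross terms integrate to 0.
So ∫_{-π}^{π} f(x)^2 dx = 4^2 · π + 4^2 · π = (16 + 16)π.
Divide by 2π: (16 + 16)/2 = 16.
By Parseval, this equals Σ |c_n|^2.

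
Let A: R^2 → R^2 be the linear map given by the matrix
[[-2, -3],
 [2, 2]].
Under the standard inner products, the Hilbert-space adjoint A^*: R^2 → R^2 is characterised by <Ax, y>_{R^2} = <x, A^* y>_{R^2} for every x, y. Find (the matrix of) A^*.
A^* = A^T =
[[-2, 2],
 [-3, 2]]

For real matrices with standard dot products, the defining identity <Ax, y> = <x, A^* y> gives (Ax)^T y = x^T (A^*) y, i.e. x^T A^T y = x^T (A^*) y. Since this holds for all x, y, we must have A^* = A^T. Therefore
A^* =
[[-2, 2],
 [-3, 2]].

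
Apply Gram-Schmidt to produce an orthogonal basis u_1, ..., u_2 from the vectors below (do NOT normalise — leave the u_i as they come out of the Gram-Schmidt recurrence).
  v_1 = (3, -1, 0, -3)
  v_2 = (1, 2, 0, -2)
Orthogonal basis:
  u_1 = (3, -1, 0, -3)
  u_2 = (-2/19, 45/19, 0, -17/19)

Apply the Gram-Schmidt recurrence
  u_1 = v_1
  u_i = v_i − Σ_{j<i} ((v_i · u_j) / (u_j · u_j)) · u_j.

Step by step this gives:
  u_1 = (3, -1, 0, -3)
  u_2 = (-2/19, 45/19, 0, -17/19)

Orthogonality check:
  u_2 · u_1 = 0 (should be 0)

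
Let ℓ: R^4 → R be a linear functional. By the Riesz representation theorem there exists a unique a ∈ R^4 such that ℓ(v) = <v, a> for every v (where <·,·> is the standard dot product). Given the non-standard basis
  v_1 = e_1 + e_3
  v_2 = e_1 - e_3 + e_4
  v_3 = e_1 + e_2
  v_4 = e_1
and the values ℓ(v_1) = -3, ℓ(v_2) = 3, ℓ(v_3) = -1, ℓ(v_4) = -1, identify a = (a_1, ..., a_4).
a = (-1, 0, -2, 2)

Write a = (a_1, ..., a_4) in the standard basis. For each basis vector v_i, ℓ(v_i) = <v_i, a> is a linear equation in the a_j's. Collect the n equations into a matrix system V a = ℓ, where row i of V is v_i (expressed in the standard basis). Since V is invertible (lower-triangular with 1s on the diagonal, up to permutation), solve by back-substitution:
  V =
[[1, 0, 1, 0],
 [1, 0, -1, 1],
 [1, 1, 0, 0],
 [1, 0, 0, 0]]
  V a = (-3, 3, -1, -1)
Solving gives a = (-1, 0, -2, 2).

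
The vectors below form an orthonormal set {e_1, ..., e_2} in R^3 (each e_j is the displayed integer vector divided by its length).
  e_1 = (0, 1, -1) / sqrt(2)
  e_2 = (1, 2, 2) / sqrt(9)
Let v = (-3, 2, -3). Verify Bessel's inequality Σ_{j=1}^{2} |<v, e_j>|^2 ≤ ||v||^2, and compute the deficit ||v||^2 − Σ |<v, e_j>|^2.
Σ |<v, e_j>|^2 = 275/18; ||v||^2 = 22; deficit = 121/18

Write each e_j = u_j / sqrt(<u_j, u_j>) where u_j is the displayed integer vector. Then <v, e_j> = <v, u_j> / sqrt(<u_j, u_j>), so |<v, e_j>|^2 = <v, u_j>^2 / <u_j, u_j>.
Coefficients: <v, e_1> = 5/sqrt(2), <v, e_2> = -5/sqrt(9).
Square and sum: Σ |<v, e_j>|^2 = 275/18.
Compute ||v||^2 = v·v = 22.
Deficit = 22 − 275/18 = 121/18 ≥ 0, confirming Bessel's inequality. (The deficit equals ||v − Σ <v,e_j> e_j||^2, the squared distance from v to span{e_j}.)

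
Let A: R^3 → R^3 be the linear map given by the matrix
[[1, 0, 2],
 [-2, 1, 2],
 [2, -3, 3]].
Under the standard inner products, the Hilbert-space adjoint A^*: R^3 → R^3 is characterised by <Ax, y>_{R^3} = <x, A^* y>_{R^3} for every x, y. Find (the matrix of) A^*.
A^* = A^T =
[[1, -2, 2],
 [0, 1, -3],
 [2, 2, 3]]

For real matrices with standard dot products, the defining identity <Ax, y> = <x, A^* y> gives (Ax)^T y = x^T (A^*) y, i.e. x^T A^T y = x^T (A^*) y. Since this holds for all x, y, we must have A^* = A^T. Therefore
A^* =
[[1, -2, 2],
 [0, 1, -3],
 [2, 2, 3]].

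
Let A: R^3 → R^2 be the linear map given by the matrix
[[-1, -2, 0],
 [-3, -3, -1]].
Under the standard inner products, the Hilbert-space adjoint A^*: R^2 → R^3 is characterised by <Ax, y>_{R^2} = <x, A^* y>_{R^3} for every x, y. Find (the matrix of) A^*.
A^* = A^T =
[[-1, -3],
 [-2, -3],
 [0, -1]]

For real matrices with standard dot products, the defining identity <Ax, y> = <x, A^* y> gives (Ax)^T y = x^T (A^*) y, i.e. x^T A^T y = x^T (A^*) y. Since this holds for all x, y, we must have A^* = A^T. Therefore
A^* =
[[-1, -3],
 [-2, -3],
 [0, -1]].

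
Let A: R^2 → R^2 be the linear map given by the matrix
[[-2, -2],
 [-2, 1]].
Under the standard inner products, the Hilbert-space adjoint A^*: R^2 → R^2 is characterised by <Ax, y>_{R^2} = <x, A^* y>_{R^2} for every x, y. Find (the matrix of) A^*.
A^* = A^T =
[[-2, -2],
 [-2, 1]]

For real matrices with standard dot products, the defining identity <Ax, y> = <x, A^* y> gives (Ax)^T y = x^T (A^*) y, i.e. x^T A^T y = x^T (A^*) y. Since this holds for all x, y, we must have A^* = A^T. Therefore
A^* =
[[-2, -2],
 [-2, 1]].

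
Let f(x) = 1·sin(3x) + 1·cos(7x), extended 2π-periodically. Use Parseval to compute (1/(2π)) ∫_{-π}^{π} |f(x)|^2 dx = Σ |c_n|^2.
Σ |c_n|^2 = 1

Expand |f|^2 and use orthogonality of {sin(nx), cos(mx)} on [-π, π]:
  ∫_{-π}^{π} sin(nx)^2 dx = π, ∫ cos(mx)^2 dx = π, and cross terms integrate to 0.
So ∫_{-π}^{π} f(x)^2 dx = 1^2 · π + 1^2 · π = (1 + 1)π.
Divide by 2π: (1 + 1)/2 = 1.
By Parseval, this equals Σ |c_n|^2.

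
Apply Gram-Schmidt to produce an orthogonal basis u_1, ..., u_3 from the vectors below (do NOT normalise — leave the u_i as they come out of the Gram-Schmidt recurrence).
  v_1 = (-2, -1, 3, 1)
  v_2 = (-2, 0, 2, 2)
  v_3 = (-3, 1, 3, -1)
Orthogonal basis:
  u_1 = (-2, -1, 3, 1)
  u_2 = (-2/5, 4/5, -2/5, 6/5)
  u_3 = (-4/3, 2, 1/3, -5/3)

Apply the Gram-Schmidt recurrence
  u_1 = v_1
  u_i = v_i − Σ_{j<i} ((v_i · u_j) / (u_j · u_j)) · u_j.

Step by step this gives:
  u_1 = (-2, -1, 3, 1)
  u_2 = (-2/5, 4/5, -2/5, 6/5)
  u_3 = (-4/3, 2, 1/3, -5/3)

Orthogonality check:
  u_2 · u_1 = 0 (should be 0)
  u_3 · u_1 = 0 (should be 0)
  u_3 · u_2 = 0 (should be 0)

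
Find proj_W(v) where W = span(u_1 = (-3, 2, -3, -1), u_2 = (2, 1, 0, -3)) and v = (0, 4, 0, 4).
proj_W(v) = (-168/107, -28/107, -48/107, 164/107)

Set up U = [u_1 | ... | u_2] ∈ R^(4×2). The projector onto W = col(U) is P = U (U^T U)^(-1) U^T.
Compute U^T U =
  [23, -1]
  [-1, 14],
and U^T v = (4, -8).
Solve U^T U · c = U^T v for the coefficients: c = (16/107, -60/107). The projection is proj_W(v) = U c.
Check: (v - proj_W(v)) · u_1 = 0  (should be 0).
Check: (v - proj_W(v)) · u_2 = 0  (should be 0).
Result: proj_W(v) = (-168/107, -28/107, -48/107, 164/107).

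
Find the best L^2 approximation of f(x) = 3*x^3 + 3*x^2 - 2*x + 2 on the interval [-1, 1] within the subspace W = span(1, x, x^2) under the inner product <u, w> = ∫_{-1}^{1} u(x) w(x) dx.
g(x) = 3*x^2 - x/5 + 2

The best approximation g ∈ W is the orthogonal projection of f onto W. Writing g = a_0 + a_1 x + a_2 x^2, the coefficients solve the normal equations G · a = b where
  G_{ij} = <φ_i, φ_j> and b_i = <f, φ_i>, with φ_0 = 1, φ_1 = x, φ_2 = x^2.
G =
  [2, 0, 2/3]
  [0, 2/3, 0]
  [2/3, 0, 2/5],
b = (6, -2/15, 38/15).
Solving gives a_0 = 2, a_1 = -1/5, a_2 = 3, so
  g(x) = 3*x^2 - x/5 + 2.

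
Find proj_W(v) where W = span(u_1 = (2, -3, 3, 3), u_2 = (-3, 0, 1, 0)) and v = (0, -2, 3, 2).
proj_W(v) = (-30/301, -657/301, 813/301, 657/301)

Set up U = [u_1 | ... | u_2] ∈ R^(4×2). The projector onto W = col(U) is P = U (U^T U)^(-1) U^T.
Compute U^T U =
  [31, -3]
  [-3, 10],
and U^T v = (21, 3).
Solve U^T U · c = U^T v for the coefficients: c = (219/301, 156/301). The projection is proj_W(v) = U c.
Check: (v - proj_W(v)) · u_1 = 0  (should be 0).
Check: (v - proj_W(v)) · u_2 = 0  (should be 0).
Result: proj_W(v) = (-30/301, -657/301, 813/301, 657/301).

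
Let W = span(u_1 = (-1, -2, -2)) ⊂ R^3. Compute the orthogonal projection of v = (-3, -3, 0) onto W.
proj_W(v) = (-1, -2, -2)

Set up U = [u_1 | ... | u_1] ∈ R^(3×1). The projector onto W = col(U) is P = U (U^T U)^(-1) U^T.
Compute U^T U =
  [9],
and U^T v = (9).
Solve U^T U · c = U^T v for the coefficients: c = (1). The projection is proj_W(v) = U c.
Check: (v - proj_W(v)) · u_1 = 0  (should be 0).
Result: proj_W(v) = (-1, -2, -2).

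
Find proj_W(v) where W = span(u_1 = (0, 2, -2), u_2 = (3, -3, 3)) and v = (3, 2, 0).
proj_W(v) = (3, 1, -1)

Set up U = [u_1 | ... | u_2] ∈ R^(3×2). The projector onto W = col(U) is P = U (U^T U)^(-1) U^T.
Compute U^T U =
  [8, -12]
  [-12, 27],
and U^T v = (4, 3).
Solve U^T U · c = U^T v for the coefficients: c = (2, 1). The projection is proj_W(v) = U c.
Check: (v - proj_W(v)) · u_1 = 0  (should be 0).
Check: (v - proj_W(v)) · u_2 = 0  (should be 0).
Result: proj_W(v) = (3, 1, -1).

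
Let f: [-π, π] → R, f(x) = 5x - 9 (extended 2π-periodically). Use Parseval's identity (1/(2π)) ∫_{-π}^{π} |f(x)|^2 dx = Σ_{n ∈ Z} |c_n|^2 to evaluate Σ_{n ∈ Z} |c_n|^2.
Σ |c_n|^2 = 25π^2/3 + 81

Expand and integrate term by term over [-π, π]:
  ∫ (5x)^2 dx = 25·(2π^3/3); ∫ 2·5·(-9)·x dx = 0 (odd integrand); ∫ (-9)^2 dx = 81·2π.
So (1/(2π)) ∫_{-π}^{π} (5x - 9)^2 dx = 25π^2/3 + 81 = 25π^2/3 + 81.
Parseval ⇒ Σ |c_n|^2 = 25π^2/3 + 81.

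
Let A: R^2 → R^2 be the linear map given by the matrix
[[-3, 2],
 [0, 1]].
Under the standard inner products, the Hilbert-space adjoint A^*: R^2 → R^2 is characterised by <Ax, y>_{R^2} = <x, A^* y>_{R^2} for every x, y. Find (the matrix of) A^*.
A^* = A^T =
[[-3, 0],
 [2, 1]]

For real matrices with standard dot products, the defining identity <Ax, y> = <x, A^* y> gives (Ax)^T y = x^T (A^*) y, i.e. x^T A^T y = x^T (A^*) y. Since this holds for all x, y, we must have A^* = A^T. Therefore
A^* =
[[-3, 0],
 [2, 1]].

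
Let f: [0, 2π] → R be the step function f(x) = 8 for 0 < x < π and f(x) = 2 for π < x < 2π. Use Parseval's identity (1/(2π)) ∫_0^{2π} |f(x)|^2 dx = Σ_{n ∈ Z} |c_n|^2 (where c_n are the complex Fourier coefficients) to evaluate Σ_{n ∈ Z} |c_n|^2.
Σ |c_n|^2 = 34

Parseval equates the L^2 energy of f (normalised by 1/(2π)) with the ℓ^2 sum of its Fourier coefficients: (1/(2π)) ∫_0^{2π} |f|^2 = Σ |c_n|^2.
Compute the left side: (1/(2π)) [∫_0^π 8^2 dx + ∫_π^{2π} 2^2 dx] = (1/(2π)) · (64π + 4π) = (64 + 4)/2 = 34.
So Σ_{n ∈ Z} |c_n|^2 = 34.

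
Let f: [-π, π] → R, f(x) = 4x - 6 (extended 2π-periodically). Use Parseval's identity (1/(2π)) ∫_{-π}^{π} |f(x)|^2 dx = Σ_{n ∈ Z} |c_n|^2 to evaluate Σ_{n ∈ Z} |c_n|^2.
Σ |c_n|^2 = 16π^2/3 + 36

Expand and integrate term by term over [-π, π]:
  ∫ (4x)^2 dx = 16·(2π^3/3); ∫ 2·4·(-6)·x dx = 0 (odd integrand); ∫ (-6)^2 dx = 36·2π.
So (1/(2π)) ∫_{-π}^{π} (4x - 6)^2 dx = 16π^2/3 + 36 = 16π^2/3 + 36.
Parseval ⇒ Σ |c_n|^2 = 16π^2/3 + 36.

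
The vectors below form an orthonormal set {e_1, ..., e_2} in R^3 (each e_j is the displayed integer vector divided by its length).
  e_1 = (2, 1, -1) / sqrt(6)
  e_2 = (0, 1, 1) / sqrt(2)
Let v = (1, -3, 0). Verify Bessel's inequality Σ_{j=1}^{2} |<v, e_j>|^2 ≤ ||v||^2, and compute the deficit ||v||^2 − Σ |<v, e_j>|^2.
Σ |<v, e_j>|^2 = 14/3; ||v||^2 = 10; deficit = 16/3

Write each e_j = u_j / sqrt(<u_j, u_j>) where u_j is the displayed integer vector. Then <v, e_j> = <v, u_j> / sqrt(<u_j, u_j>), so |<v, e_j>|^2 = <v, u_j>^2 / <u_j, u_j>.
Coefficients: <v, e_1> = -1/sqrt(6), <v, e_2> = -3/sqrt(2).
Square and sum: Σ |<v, e_j>|^2 = 14/3.
Compute ||v||^2 = v·v = 10.
Deficit = 10 − 14/3 = 16/3 ≥ 0, confirming Bessel's inequality. (The deficit equals ||v − Σ <v,e_j> e_j||^2, the squared distance from v to span{e_j}.)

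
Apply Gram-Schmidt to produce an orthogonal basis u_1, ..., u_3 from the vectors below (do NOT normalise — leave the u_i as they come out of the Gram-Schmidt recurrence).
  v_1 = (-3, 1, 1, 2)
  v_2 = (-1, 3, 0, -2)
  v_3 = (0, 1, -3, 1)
Orthogonal basis:
  u_1 = (-3, 1, 1, 2)
  u_2 = (-3/5, 43/15, -2/15, -34/15)
  u_3 = (9/206, 163/206, -308/103, 120/103)

Apply the Gram-Schmidt recurrence
  u_1 = v_1
  u_i = v_i − Σ_{j<i} ((v_i · u_j) / (u_j · u_j)) · u_j.

Step by step this gives:
  u_1 = (-3, 1, 1, 2)
  u_2 = (-3/5, 43/15, -2/15, -34/15)
  u_3 = (9/206, 163/206, -308/103, 120/103)

Orthogonality check:
  u_2 · u_1 = 0 (should be 0)
  u_3 · u_1 = 0 (should be 0)
  u_3 · u_2 = 0 (should be 0)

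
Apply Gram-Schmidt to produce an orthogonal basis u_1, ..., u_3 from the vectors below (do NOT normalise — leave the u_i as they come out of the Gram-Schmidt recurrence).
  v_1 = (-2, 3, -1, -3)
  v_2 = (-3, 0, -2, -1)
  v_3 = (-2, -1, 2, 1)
Orthogonal basis:
  u_1 = (-2, 3, -1, -3)
  u_2 = (-47/23, -33/23, -35/23, 10/23)
  u_3 = (-5/3, 0, 7/3, 1/3)

Apply the Gram-Schmidt recurrence
  u_1 = v_1
  u_i = v_i − Σ_{j<i} ((v_i · u_j) / (u_j · u_j)) · u_j.

Step by step this gives:
  u_1 = (-2, 3, -1, -3)
  u_2 = (-47/23, -33/23, -35/23, 10/23)
  u_3 = (-5/3, 0, 7/3, 1/3)

Orthogonality check:
  u_2 · u_1 = 0 (should be 0)
  u_3 · u_1 = 0 (should be 0)
  u_3 · u_2 = 0 (should be 0)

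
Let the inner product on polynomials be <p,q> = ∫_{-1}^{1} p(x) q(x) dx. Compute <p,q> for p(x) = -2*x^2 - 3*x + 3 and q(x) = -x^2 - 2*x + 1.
<p,q> = 112/15

Expand the product: p(x)·q(x) = 2*x^4 + 7*x^3 + x^2 - 9*x + 3.
∫_{-1}^{1} of each monomial x^k gives [2/(k+1) if k even, 0 if k odd]. Integrating term-by-term (or equivalently evaluating the antiderivative F(x) = 2*x^5/5 + 7*x^4/4 + x^3/3 - 9*x^2/2 + 3*x at the endpoints):
  F(1) − F(−1) = 59/60 − (-389/60) = 112/15.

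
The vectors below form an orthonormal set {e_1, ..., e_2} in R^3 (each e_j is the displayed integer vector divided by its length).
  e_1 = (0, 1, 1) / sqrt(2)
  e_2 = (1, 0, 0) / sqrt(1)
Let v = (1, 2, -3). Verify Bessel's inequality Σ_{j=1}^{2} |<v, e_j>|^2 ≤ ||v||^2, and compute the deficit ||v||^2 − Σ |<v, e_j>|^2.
Σ |<v, e_j>|^2 = 3/2; ||v||^2 = 14; deficit = 25/2

Write each e_j = u_j / sqrt(<u_j, u_j>) where u_j is the displayed integer vector. Then <v, e_j> = <v, u_j> / sqrt(<u_j, u_j>), so |<v, e_j>|^2 = <v, u_j>^2 / <u_j, u_j>.
Coefficients: <v, e_1> = -1/sqrt(2), <v, e_2> = 1/sqrt(1).
Square and sum: Σ |<v, e_j>|^2 = 3/2.
Compute ||v||^2 = v·v = 14.
Deficit = 14 − 3/2 = 25/2 ≥ 0, confirming Bessel's inequality. (The deficit equals ||v − Σ <v,e_j> e_j||^2, the squared distance from v to span{e_j}.)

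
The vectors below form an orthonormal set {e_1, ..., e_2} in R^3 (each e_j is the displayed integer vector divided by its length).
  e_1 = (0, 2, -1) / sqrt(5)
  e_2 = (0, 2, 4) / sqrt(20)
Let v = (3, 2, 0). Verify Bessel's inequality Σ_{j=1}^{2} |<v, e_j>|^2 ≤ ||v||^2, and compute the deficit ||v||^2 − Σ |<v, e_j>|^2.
Σ |<v, e_j>|^2 = 4; ||v||^2 = 13; deficit = 9

Write each e_j = u_j / sqrt(<u_j, u_j>) where u_j is the displayed integer vector. Then <v, e_j> = <v, u_j> / sqrt(<u_j, u_j>), so |<v, e_j>|^2 = <v, u_j>^2 / <u_j, u_j>.
Coefficients: <v, e_1> = 4/sqrt(5), <v, e_2> = 4/sqrt(20).
Square and sum: Σ |<v, e_j>|^2 = 4.
Compute ||v||^2 = v·v = 13.
Deficit = 13 − 4 = 9 ≥ 0, confirming Bessel's inequality. (The deficit equals ||v − Σ <v,e_j> e_j||^2, the squared distance from v to span{e_j}.)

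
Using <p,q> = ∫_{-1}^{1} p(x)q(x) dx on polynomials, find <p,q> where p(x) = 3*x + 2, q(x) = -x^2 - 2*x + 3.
<p,q> = 20/3

Expand the product: p(x)·q(x) = -3*x^3 - 8*x^2 + 5*x + 6.
∫_{-1}^{1} of each monomial x^k gives [2/(k+1) if k even, 0 if k odd]. Integrating term-by-term (or equivalently evaluating the antiderivative F(x) = -3*x^4/4 - 8*x^3/3 + 5*x^2/2 + 6*x at the endpoints):
  F(1) − F(−1) = 61/12 − (-19/12) = 20/3.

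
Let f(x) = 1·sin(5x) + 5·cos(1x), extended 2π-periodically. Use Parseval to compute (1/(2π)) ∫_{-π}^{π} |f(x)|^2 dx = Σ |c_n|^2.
Σ |c_n|^2 = 13

Expand |f|^2 and use orthogonality of {sin(nx), cos(mx)} on [-π, π]:
  ∫_{-π}^{π} sin(nx)^2 dx = π, ∫ cos(mx)^2 dx = π, and cross terms integrate to 0.
So ∫_{-π}^{π} f(x)^2 dx = 1^2 · π + 5^2 · π = (1 + 25)π.
Divide by 2π: (1 + 25)/2 = 13.
By Parseval, this equals Σ |c_n|^2.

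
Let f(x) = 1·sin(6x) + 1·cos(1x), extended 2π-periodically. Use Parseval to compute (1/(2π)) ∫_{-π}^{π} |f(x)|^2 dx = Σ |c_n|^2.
Σ |c_n|^2 = 1

Expand |f|^2 and use orthogonality of {sin(nx), cos(mx)} on [-π, π]:
  ∫_{-π}^{π} sin(nx)^2 dx = π, ∫ cos(mx)^2 dx = π, and cross terms integrate to 0.
So ∫_{-π}^{π} f(x)^2 dx = 1^2 · π + 1^2 · π = (1 + 1)π.
Divide by 2π: (1 + 1)/2 = 1.
By Parseval, this equals Σ |c_n|^2.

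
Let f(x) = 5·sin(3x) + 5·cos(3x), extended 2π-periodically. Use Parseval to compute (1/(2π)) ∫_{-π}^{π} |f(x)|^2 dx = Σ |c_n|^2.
Σ |c_n|^2 = 25

Expand |f|^2 and use orthogonality of {sin(nx), cos(mx)} on [-π, π]:
  ∫_{-π}^{π} sin(nx)^2 dx = π, ∫ cos(mx)^2 dx = π, and cross terms integrate to 0.
So ∫_{-π}^{π} f(x)^2 dx = 5^2 · π + 5^2 · π = (25 + 25)π.
Divide by 2π: (25 + 25)/2 = 25.
By Parseval, this equals Σ |c_n|^2.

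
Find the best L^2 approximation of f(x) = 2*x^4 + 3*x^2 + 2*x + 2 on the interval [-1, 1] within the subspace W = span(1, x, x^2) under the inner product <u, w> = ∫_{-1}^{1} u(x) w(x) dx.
g(x) = 33*x^2/7 + 2*x + 64/35

The best approximation g ∈ W is the orthogonal projection of f onto W. Writing g = a_0 + a_1 x + a_2 x^2, the coefficients solve the normal equations G · a = b where
  G_{ij} = <φ_i, φ_j> and b_i = <f, φ_i>, with φ_0 = 1, φ_1 = x, φ_2 = x^2.
G =
  [2, 0, 2/3]
  [0, 2/3, 0]
  [2/3, 0, 2/5],
b = (34/5, 4/3, 326/105).
Solving gives a_0 = 64/35, a_1 = 2, a_2 = 33/7, so
  g(x) = 33*x^2/7 + 2*x + 64/35.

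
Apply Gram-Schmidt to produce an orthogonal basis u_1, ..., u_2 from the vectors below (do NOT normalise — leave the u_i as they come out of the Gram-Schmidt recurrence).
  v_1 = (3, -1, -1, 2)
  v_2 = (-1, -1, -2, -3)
Orthogonal basis:
  u_1 = (3, -1, -1, 2)
  u_2 = (1/5, -7/5, -12/5, -11/5)

Apply the Gram-Schmidt recurrence
  u_1 = v_1
  u_i = v_i − Σ_{j<i} ((v_i · u_j) / (u_j · u_j)) · u_j.

Step by step this gives:
  u_1 = (3, -1, -1, 2)
  u_2 = (1/5, -7/5, -12/5, -11/5)

Orthogonality check:
  u_2 · u_1 = 0 (should be 0)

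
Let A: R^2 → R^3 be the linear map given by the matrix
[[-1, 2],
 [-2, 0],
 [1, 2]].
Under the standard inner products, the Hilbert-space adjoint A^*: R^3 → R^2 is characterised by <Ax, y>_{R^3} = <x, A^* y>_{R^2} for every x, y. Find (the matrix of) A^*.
A^* = A^T =
[[-1, -2, 1],
 [2, 0, 2]]

For real matrices with standard dot products, the defining identity <Ax, y> = <x, A^* y> gives (Ax)^T y = x^T (A^*) y, i.e. x^T A^T y = x^T (A^*) y. Since this holds for all x, y, we must have A^* = A^T. Therefore
A^* =
[[-1, -2, 1],
 [2, 0, 2]].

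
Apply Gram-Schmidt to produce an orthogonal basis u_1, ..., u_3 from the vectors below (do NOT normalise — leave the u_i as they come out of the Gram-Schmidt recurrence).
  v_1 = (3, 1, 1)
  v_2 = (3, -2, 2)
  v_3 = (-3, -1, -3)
Orthogonal basis:
  u_1 = (3, 1, 1)
  u_2 = (6/11, -31/11, 13/11)
  u_3 = (36/53, -27/53, -81/53)

Apply the Gram-Schmidt recurrence
  u_1 = v_1
  u_i = v_i − Σ_{j<i} ((v_i · u_j) / (u_j · u_j)) · u_j.

Step by step this gives:
  u_1 = (3, 1, 1)
  u_2 = (6/11, -31/11, 13/11)
  u_3 = (36/53, -27/53, -81/53)

Orthogonality check:
  u_2 · u_1 = 0 (should be 0)
  u_3 · u_1 = 0 (should be 0)
  u_3 · u_2 = 0 (should be 0)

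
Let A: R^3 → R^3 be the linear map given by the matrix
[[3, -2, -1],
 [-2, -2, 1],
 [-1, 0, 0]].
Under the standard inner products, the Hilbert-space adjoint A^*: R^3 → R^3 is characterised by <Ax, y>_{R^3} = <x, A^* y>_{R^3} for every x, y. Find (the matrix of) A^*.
A^* = A^T =
[[3, -2, -1],
 [-2, -2, 0],
 [-1, 1, 0]]

For real matrices with standard dot products, the defining identity <Ax, y> = <x, A^* y> gives (Ax)^T y = x^T (A^*) y, i.e. x^T A^T y = x^T (A^*) y. Since this holds for all x, y, we must have A^* = A^T. Therefore
A^* =
[[3, -2, -1],
 [-2, -2, 0],
 [-1, 1, 0]].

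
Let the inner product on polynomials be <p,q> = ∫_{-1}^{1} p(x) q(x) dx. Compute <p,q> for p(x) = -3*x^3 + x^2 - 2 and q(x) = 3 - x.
<p,q> = -44/5

Expand the product: p(x)·q(x) = 3*x^4 - 10*x^3 + 3*x^2 + 2*x - 6.
∫_{-1}^{1} of each monomial x^k gives [2/(k+1) if k even, 0 if k odd]. Integrating term-by-term (or equivalently evaluating the antiderivative F(x) = 3*x^5/5 - 5*x^4/2 + x^3 + x^2 - 6*x at the endpoints):
  F(1) − F(−1) = -59/10 − (29/10) = -44/5.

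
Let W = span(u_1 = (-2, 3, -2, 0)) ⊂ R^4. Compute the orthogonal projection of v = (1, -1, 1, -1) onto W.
proj_W(v) = (14/17, -21/17, 14/17, 0)

Set up U = [u_1 | ... | u_1] ∈ R^(4×1). The projector onto W = col(U) is P = U (U^T U)^(-1) U^T.
Compute U^T U =
  [17],
and U^T v = (-7).
Solve U^T U · c = U^T v for the coefficients: c = (-7/17). The projection is proj_W(v) = U c.
Check: (v - proj_W(v)) · u_1 = 0  (should be 0).
Result: proj_W(v) = (14/17, -21/17, 14/17, 0).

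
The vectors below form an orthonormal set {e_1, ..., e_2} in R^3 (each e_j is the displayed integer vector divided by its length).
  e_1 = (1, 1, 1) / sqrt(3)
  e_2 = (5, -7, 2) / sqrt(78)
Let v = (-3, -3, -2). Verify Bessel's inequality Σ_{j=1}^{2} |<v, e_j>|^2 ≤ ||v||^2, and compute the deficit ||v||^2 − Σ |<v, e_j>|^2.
Σ |<v, e_j>|^2 = 278/13; ||v||^2 = 22; deficit = 8/13

Write each e_j = u_j / sqrt(<u_j, u_j>) where u_j is the displayed integer vector. Then <v, e_j> = <v, u_j> / sqrt(<u_j, u_j>), so |<v, e_j>|^2 = <v, u_j>^2 / <u_j, u_j>.
Coefficients: <v, e_1> = -8/sqrt(3), <v, e_2> = 2/sqrt(78).
Square and sum: Σ |<v, e_j>|^2 = 278/13.
Compute ||v||^2 = v·v = 22.
Deficit = 22 − 278/13 = 8/13 ≥ 0, confirming Bessel's inequality. (The deficit equals ||v − Σ <v,e_j> e_j||^2, the squared distance from v to span{e_j}.)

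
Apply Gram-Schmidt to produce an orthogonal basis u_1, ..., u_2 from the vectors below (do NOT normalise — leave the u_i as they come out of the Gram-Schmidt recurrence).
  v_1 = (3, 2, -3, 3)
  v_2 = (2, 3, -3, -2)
Orthogonal basis:
  u_1 = (3, 2, -3, 3)
  u_2 = (17/31, 63/31, -48/31, -107/31)

Apply the Gram-Schmidt recurrence
  u_1 = v_1
  u_i = v_i − Σ_{j<i} ((v_i · u_j) / (u_j · u_j)) · u_j.

Step by step this gives:
  u_1 = (3, 2, -3, 3)
  u_2 = (17/31, 63/31, -48/31, -107/31)

Orthogonality check:
  u_2 · u_1 = 0 (should be 0)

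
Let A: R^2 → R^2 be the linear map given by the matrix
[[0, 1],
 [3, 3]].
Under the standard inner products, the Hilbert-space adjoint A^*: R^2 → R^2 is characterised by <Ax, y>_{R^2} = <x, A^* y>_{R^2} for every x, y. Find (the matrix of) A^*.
A^* = A^T =
[[0, 3],
 [1, 3]]

For real matrices with standard dot products, the defining identity <Ax, y> = <x, A^* y> gives (Ax)^T y = x^T (A^*) y, i.e. x^T A^T y = x^T (A^*) y. Since this holds for all x, y, we must have A^* = A^T. Therefore
A^* =
[[0, 3],
 [1, 3]].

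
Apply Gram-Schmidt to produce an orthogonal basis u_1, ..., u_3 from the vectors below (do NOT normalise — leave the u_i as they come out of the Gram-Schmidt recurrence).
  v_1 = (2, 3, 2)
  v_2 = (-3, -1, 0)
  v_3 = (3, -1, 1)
Orthogonal basis:
  u_1 = (2, 3, 2)
  u_2 = (-33/17, 10/17, 18/17)
  u_3 = (38/89, -114/89, 133/89)

Apply the Gram-Schmidt recurrence
  u_1 = v_1
  u_i = v_i − Σ_{j<i} ((v_i · u_j) / (u_j · u_j)) · u_j.

Step by step this gives:
  u_1 = (2, 3, 2)
  u_2 = (-33/17, 10/17, 18/17)
  u_3 = (38/89, -114/89, 133/89)

Orthogonality check:
  u_2 · u_1 = 0 (should be 0)
  u_3 · u_1 = 0 (should be 0)
  u_3 · u_2 = 0 (should be 0)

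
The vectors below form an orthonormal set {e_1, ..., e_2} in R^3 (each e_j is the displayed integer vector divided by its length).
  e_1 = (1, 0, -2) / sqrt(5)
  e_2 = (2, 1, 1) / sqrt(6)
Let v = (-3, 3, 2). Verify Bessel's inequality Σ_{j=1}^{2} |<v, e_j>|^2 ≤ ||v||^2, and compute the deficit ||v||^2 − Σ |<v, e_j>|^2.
Σ |<v, e_j>|^2 = 299/30; ||v||^2 = 22; deficit = 361/30

Write each e_j = u_j / sqrt(<u_j, u_j>) where u_j is the displayed integer vector. Then <v, e_j> = <v, u_j> / sqrt(<u_j, u_j>), so |<v, e_j>|^2 = <v, u_j>^2 / <u_j, u_j>.
Coefficients: <v, e_1> = -7/sqrt(5), <v, e_2> = -1/sqrt(6).
Square and sum: Σ |<v, e_j>|^2 = 299/30.
Compute ||v||^2 = v·v = 22.
Deficit = 22 − 299/30 = 361/30 ≥ 0, confirming Bessel's inequality. (The deficit equals ||v − Σ <v,e_j> e_j||^2, the squared distance from v to span{e_j}.)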